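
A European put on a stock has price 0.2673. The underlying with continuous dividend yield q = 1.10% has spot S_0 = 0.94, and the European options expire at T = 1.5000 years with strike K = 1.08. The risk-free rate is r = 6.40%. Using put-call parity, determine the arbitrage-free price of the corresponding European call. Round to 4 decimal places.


Answer: Call price = 0.2108

Derivation:
Put-call parity: C - P = S_0 * exp(-qT) - K * exp(-rT).
S_0 * exp(-qT) = 0.9400 * 0.98363538 = 0.92461726
K * exp(-rT) = 1.0800 * 0.90846402 = 0.98114114
C = P + S*exp(-qT) - K*exp(-rT)
C = 0.2673 + 0.92461726 - 0.98114114 = 0.2108


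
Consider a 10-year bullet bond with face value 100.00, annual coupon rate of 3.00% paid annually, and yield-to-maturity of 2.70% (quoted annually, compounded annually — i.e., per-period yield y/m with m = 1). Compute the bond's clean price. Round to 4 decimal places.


Answer: Price = 102.5987

Derivation:
Coupon per period c = face * coupon_rate / m = 3.000000
Periods per year m = 1; per-period yield y/m = 0.027000
Number of cashflows N = 10
Cashflows (t years, CF_t, discount factor 1/(1+y/m)^(m*t), PV):
  t = 1.0000: CF_t = 3.000000, DF = 0.973710, PV = 2.921130
  t = 2.0000: CF_t = 3.000000, DF = 0.948111, PV = 2.844333
  t = 3.0000: CF_t = 3.000000, DF = 0.923185, PV = 2.769555
  t = 4.0000: CF_t = 3.000000, DF = 0.898914, PV = 2.696743
  t = 5.0000: CF_t = 3.000000, DF = 0.875282, PV = 2.625845
  t = 6.0000: CF_t = 3.000000, DF = 0.852270, PV = 2.556811
  t = 7.0000: CF_t = 3.000000, DF = 0.829864, PV = 2.489592
  t = 8.0000: CF_t = 3.000000, DF = 0.808047, PV = 2.424140
  t = 9.0000: CF_t = 3.000000, DF = 0.786803, PV = 2.360409
  t = 10.0000: CF_t = 103.000000, DF = 0.766118, PV = 78.910135
Price P = sum_t PV_t = 102.598691


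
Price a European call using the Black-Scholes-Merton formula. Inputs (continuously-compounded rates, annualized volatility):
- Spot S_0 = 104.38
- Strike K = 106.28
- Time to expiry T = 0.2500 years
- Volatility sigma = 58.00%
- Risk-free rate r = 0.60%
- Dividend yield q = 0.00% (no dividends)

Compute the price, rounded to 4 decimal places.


Answer: Price = 11.2835

Derivation:
d1 = (ln(S/K) + (r - q + 0.5*sigma^2) * T) / (sigma * sqrt(T)) = 0.08796885
d2 = d1 - sigma * sqrt(T) = -0.20203115
exp(-rT) = 0.99850112; exp(-qT) = 1.00000000
C = S_0 * exp(-qT) * N(d1) - K * exp(-rT) * N(d2)
N(d1) = 0.53504928; N(d2) = 0.41994618
C = 104.3800 * 1.00000000 * 0.53504928 - 106.2800 * 0.99850112 * 0.41994618 = 11.2835


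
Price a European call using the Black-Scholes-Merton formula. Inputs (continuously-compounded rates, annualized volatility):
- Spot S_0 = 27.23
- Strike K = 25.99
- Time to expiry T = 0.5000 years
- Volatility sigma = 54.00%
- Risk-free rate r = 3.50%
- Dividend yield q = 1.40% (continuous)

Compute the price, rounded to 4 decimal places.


Answer: Price = 4.7749

Derivation:
d1 = (ln(S/K) + (r - q + 0.5*sigma^2) * T) / (sigma * sqrt(T)) = 0.34047835
d2 = d1 - sigma * sqrt(T) = -0.04135931
exp(-rT) = 0.98265224; exp(-qT) = 0.99302444
C = S_0 * exp(-qT) * N(d1) - K * exp(-rT) * N(d2)
N(d1) = 0.63325184; N(d2) = 0.48350473
C = 27.2300 * 0.99302444 * 0.63325184 - 25.9900 * 0.98265224 * 0.48350473 = 4.7749


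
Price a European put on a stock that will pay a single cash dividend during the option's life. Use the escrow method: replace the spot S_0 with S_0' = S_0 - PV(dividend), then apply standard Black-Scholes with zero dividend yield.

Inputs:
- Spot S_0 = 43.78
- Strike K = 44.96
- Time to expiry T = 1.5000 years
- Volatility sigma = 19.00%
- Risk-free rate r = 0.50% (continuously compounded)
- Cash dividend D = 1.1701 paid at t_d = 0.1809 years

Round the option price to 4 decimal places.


PV(D) = D * exp(-r * t_d) = 1.1701 * 0.99909591 = 1.16904212
S_0' = S_0 - PV(D) = 43.7800 - 1.16904212 = 42.61095788
d1 = (ln(S_0'/K) + (r + sigma^2/2)*T) / (sigma*sqrt(T)) = -0.08202249
d2 = d1 - sigma*sqrt(T) = -0.31472401
exp(-rT) = 0.99252805
N(-d1) = 0.53268558; N(-d2) = 0.62351440
P = K * exp(-rT) * N(-d2) - S_0' * N(-d1) = 44.9600 * 0.99252805 * 0.62351440 - 42.61095788 * 0.53268558 = 5.1255

Answer: Price = 5.1255


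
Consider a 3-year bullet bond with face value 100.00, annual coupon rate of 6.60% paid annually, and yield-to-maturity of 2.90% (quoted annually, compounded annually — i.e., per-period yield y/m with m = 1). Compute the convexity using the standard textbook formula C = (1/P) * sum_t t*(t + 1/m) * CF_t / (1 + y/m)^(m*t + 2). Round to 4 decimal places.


Answer: Convexity = 10.4652

Derivation:
Coupon per period c = face * coupon_rate / m = 6.600000
Periods per year m = 1; per-period yield y/m = 0.029000
Number of cashflows N = 3
Cashflows (t years, CF_t, discount factor 1/(1+y/m)^(m*t), PV):
  t = 1.0000: CF_t = 6.600000, DF = 0.971817, PV = 6.413994
  t = 2.0000: CF_t = 6.600000, DF = 0.944429, PV = 6.233230
  t = 3.0000: CF_t = 106.600000, DF = 0.917812, PV = 97.838792
Price P = sum_t PV_t = 110.486016
Convexity numerator sum_t t*(t + 1/m) * CF_t / (1+y/m)^(m*t + 2):
  t = 1.0000: term = 12.115122
  t = 2.0000: term = 35.321057
  t = 3.0000: term = 1108.821343
Convexity = (1/P) * sum = 1156.257522 / 110.486016 = 10.465193


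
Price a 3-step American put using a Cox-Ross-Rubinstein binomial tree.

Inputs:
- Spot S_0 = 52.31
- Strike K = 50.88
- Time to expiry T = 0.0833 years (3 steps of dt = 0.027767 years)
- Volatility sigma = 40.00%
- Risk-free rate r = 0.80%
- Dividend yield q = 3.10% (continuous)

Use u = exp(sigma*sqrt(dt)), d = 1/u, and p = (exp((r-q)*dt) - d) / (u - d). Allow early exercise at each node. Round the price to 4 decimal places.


dt = T/N = 0.027767
u = exp(sigma*sqrt(dt)) = 1.068925; d = 1/u = 0.935519
p = (exp((r-q)*dt) - d) / (u - d) = 0.478557
Discount per step: exp(-r*dt) = 0.999778
Stock lattice S(k, i) with i counting down-moves:
  k=0: S(0,0) = 52.3100
  k=1: S(1,0) = 55.9155; S(1,1) = 48.9370
  k=2: S(2,0) = 59.7694; S(2,1) = 52.3100; S(2,2) = 45.7815
  k=3: S(3,0) = 63.8890; S(3,1) = 55.9155; S(3,2) = 48.9370; S(3,3) = 42.8295
Terminal payoffs V(N, i) = max(K - S_T, 0):
  V(3,0) = 0.000000; V(3,1) = 0.000000; V(3,2) = 1.942977; V(3,3) = 8.050481
Backward induction: V(k, i) = exp(-r*dt) * [p * V(k+1, i) + (1-p) * V(k+1, i+1)]; then take max(V_cont, immediate exercise) for American.
  V(2,0) = exp(-r*dt) * [p*0.000000 + (1-p)*0.000000] = 0.000000; exercise = 0.000000; V(2,0) = max -> 0.000000
  V(2,1) = exp(-r*dt) * [p*0.000000 + (1-p)*1.942977] = 1.012926; exercise = 0.000000; V(2,1) = max -> 1.012926
  V(2,2) = exp(-r*dt) * [p*1.942977 + (1-p)*8.050481] = 5.126552; exercise = 5.098463; V(2,2) = max -> 5.126552
  V(1,0) = exp(-r*dt) * [p*0.000000 + (1-p)*1.012926] = 0.528066; exercise = 0.000000; V(1,0) = max -> 0.528066
  V(1,1) = exp(-r*dt) * [p*1.012926 + (1-p)*5.126552] = 3.157245; exercise = 1.942977; V(1,1) = max -> 3.157245
  V(0,0) = exp(-r*dt) * [p*0.528066 + (1-p)*3.157245] = 1.898611; exercise = 0.000000; V(0,0) = max -> 1.898611

Answer: Price = V(0,0) = 1.8986


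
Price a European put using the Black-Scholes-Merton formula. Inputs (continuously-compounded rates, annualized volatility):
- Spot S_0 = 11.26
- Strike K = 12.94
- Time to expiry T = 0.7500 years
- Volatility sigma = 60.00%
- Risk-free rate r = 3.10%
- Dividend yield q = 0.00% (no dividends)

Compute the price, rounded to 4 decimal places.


d1 = (ln(S/K) + (r - q + 0.5*sigma^2) * T) / (sigma * sqrt(T)) = 0.03691834
d2 = d1 - sigma * sqrt(T) = -0.48269690
exp(-rT) = 0.97701820; exp(-qT) = 1.00000000
P = K * exp(-rT) * N(-d2) - S_0 * exp(-qT) * N(-d1)
N(-d1) = 0.48527506; N(-d2) = 0.68534452
P = 12.9400 * 0.97701820 * 0.68534452 - 11.2600 * 1.00000000 * 0.48527506 = 3.2004

Answer: Price = 3.2004


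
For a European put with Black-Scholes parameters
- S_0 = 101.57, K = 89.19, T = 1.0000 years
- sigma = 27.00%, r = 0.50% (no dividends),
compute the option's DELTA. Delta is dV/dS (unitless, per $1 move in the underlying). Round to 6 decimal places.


Answer: Delta = -0.262739

Derivation:
d1 = 0.6349232973; d2 = 0.3649232973
phi(d1) = 0.3261159357; exp(-qT) = 1.0000000000; exp(-rT) = 0.9950124792
N(-d1) = 0.2627392209
Delta = -exp(-qT) * N(-d1) = -1.0000000000 * 0.2627392209 = -0.262739


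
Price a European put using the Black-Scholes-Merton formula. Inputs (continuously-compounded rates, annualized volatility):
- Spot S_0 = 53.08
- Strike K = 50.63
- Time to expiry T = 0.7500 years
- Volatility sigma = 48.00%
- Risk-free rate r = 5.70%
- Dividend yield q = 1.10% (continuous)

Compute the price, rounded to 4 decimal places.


d1 = (ln(S/K) + (r - q + 0.5*sigma^2) * T) / (sigma * sqrt(T)) = 0.40452028
d2 = d1 - sigma * sqrt(T) = -0.01117191
exp(-rT) = 0.95815090; exp(-qT) = 0.99178394
P = K * exp(-rT) * N(-d2) - S_0 * exp(-qT) * N(-d1)
N(-d1) = 0.34291508; N(-d2) = 0.50445686
P = 50.6300 * 0.95815090 * 0.50445686 - 53.0800 * 0.99178394 * 0.34291508 = 6.4194

Answer: Price = 6.4194


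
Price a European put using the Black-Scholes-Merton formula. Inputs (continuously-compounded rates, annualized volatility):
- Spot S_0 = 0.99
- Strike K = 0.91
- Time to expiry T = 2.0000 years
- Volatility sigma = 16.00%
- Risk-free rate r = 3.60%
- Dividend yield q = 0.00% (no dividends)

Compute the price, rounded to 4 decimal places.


d1 = (ln(S/K) + (r - q + 0.5*sigma^2) * T) / (sigma * sqrt(T)) = 0.80371676
d2 = d1 - sigma * sqrt(T) = 0.57744259
exp(-rT) = 0.93053090; exp(-qT) = 1.00000000
P = K * exp(-rT) * N(-d2) - S_0 * exp(-qT) * N(-d1)
N(-d1) = 0.21078029; N(-d2) = 0.28182025
P = 0.9100 * 0.93053090 * 0.28182025 - 0.9900 * 1.00000000 * 0.21078029 = 0.0300

Answer: Price = 0.0300


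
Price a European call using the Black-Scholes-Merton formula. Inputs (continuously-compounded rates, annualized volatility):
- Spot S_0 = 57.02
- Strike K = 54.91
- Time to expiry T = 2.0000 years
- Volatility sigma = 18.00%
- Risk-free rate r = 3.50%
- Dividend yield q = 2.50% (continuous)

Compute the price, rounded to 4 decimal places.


d1 = (ln(S/K) + (r - q + 0.5*sigma^2) * T) / (sigma * sqrt(T)) = 0.35397216
d2 = d1 - sigma * sqrt(T) = 0.09941372
exp(-rT) = 0.93239382; exp(-qT) = 0.95122942
C = S_0 * exp(-qT) * N(d1) - K * exp(-rT) * N(d2)
N(d1) = 0.63832013; N(d2) = 0.53959511
C = 57.0200 * 0.95122942 * 0.63832013 - 54.9100 * 0.93239382 * 0.53959511 = 6.9959

Answer: Price = 6.9959


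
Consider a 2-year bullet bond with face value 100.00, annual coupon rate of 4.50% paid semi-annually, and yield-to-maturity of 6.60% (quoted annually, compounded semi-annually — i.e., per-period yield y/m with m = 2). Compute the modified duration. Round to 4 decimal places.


Coupon per period c = face * coupon_rate / m = 2.250000
Periods per year m = 2; per-period yield y/m = 0.033000
Number of cashflows N = 4
Cashflows (t years, CF_t, discount factor 1/(1+y/m)^(m*t), PV):
  t = 0.5000: CF_t = 2.250000, DF = 0.968054, PV = 2.178122
  t = 1.0000: CF_t = 2.250000, DF = 0.937129, PV = 2.108540
  t = 1.5000: CF_t = 2.250000, DF = 0.907192, PV = 2.041181
  t = 2.0000: CF_t = 102.250000, DF = 0.878211, PV = 89.797042
Price P = sum_t PV_t = 96.124885
First compute Macaulay numerator sum_t t * PV_t:
  t * PV_t at t = 0.5000: 1.089061
  t * PV_t at t = 1.0000: 2.108540
  t * PV_t at t = 1.5000: 3.061772
  t * PV_t at t = 2.0000: 179.594084
Macaulay duration D = 185.853457 / 96.124885 = 1.933458
Modified duration = D / (1 + y/m) = 1.933458 / (1 + 0.033000) = 1.871692

Answer: Modified duration = 1.8717


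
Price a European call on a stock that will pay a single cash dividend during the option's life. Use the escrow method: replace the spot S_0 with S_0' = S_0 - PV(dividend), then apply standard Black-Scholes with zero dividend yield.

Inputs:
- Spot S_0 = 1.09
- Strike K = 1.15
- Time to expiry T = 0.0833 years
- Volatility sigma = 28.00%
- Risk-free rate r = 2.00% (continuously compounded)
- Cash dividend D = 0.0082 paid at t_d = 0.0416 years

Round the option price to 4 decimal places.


Answer: Price = 0.0121

Derivation:
PV(D) = D * exp(-r * t_d) = 0.0082 * 0.99916835 = 0.00819318
S_0' = S_0 - PV(D) = 1.0900 - 0.00819318 = 1.08180682
d1 = (ln(S_0'/K) + (r + sigma^2/2)*T) / (sigma*sqrt(T)) = -0.69540851
d2 = d1 - sigma*sqrt(T) = -0.77622138
exp(-rT) = 0.99833539
N(d1) = 0.24339966; N(d2) = 0.21880914
C = S_0' * N(d1) - K * exp(-rT) * N(d2) = 1.08180682 * 0.24339966 - 1.1500 * 0.99833539 * 0.21880914 = 0.0121


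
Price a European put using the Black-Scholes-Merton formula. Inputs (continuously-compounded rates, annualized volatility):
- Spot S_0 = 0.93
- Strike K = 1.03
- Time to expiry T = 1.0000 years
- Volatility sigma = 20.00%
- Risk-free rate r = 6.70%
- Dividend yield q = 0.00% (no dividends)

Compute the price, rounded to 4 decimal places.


Answer: Price = 0.0932

Derivation:
d1 = (ln(S/K) + (r - q + 0.5*sigma^2) * T) / (sigma * sqrt(T)) = -0.07564748
d2 = d1 - sigma * sqrt(T) = -0.27564748
exp(-rT) = 0.93519520; exp(-qT) = 1.00000000
P = K * exp(-rT) * N(-d2) - S_0 * exp(-qT) * N(-d1)
N(-d1) = 0.53015022; N(-d2) = 0.60859058
P = 1.0300 * 0.93519520 * 0.60859058 - 0.9300 * 1.00000000 * 0.53015022 = 0.0932


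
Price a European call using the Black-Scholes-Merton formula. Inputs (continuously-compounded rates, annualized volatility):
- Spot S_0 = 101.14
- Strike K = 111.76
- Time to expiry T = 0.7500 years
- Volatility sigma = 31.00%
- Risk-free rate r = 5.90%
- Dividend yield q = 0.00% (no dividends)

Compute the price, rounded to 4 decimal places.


d1 = (ln(S/K) + (r - q + 0.5*sigma^2) * T) / (sigma * sqrt(T)) = -0.07285981
d2 = d1 - sigma * sqrt(T) = -0.34132769
exp(-rT) = 0.95671475; exp(-qT) = 1.00000000
C = S_0 * exp(-qT) * N(d1) - K * exp(-rT) * N(d2)
N(d1) = 0.47095884; N(d2) = 0.36642845
C = 101.1400 * 1.00000000 * 0.47095884 - 111.7600 * 0.95671475 * 0.36642845 = 8.4534

Answer: Price = 8.4534


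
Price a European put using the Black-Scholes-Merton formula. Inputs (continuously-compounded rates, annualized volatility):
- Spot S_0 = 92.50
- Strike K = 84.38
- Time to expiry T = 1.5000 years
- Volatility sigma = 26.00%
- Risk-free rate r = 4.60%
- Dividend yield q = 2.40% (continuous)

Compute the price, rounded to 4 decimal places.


d1 = (ln(S/K) + (r - q + 0.5*sigma^2) * T) / (sigma * sqrt(T)) = 0.55138089
d2 = d1 - sigma * sqrt(T) = 0.23294722
exp(-rT) = 0.93332668; exp(-qT) = 0.96464029
P = K * exp(-rT) * N(-d2) - S_0 * exp(-qT) * N(-d1)
N(-d1) = 0.29068630; N(-d2) = 0.40790119
P = 84.3800 * 0.93332668 * 0.40790119 - 92.5000 * 0.96464029 * 0.29068630 = 6.1862

Answer: Price = 6.1862


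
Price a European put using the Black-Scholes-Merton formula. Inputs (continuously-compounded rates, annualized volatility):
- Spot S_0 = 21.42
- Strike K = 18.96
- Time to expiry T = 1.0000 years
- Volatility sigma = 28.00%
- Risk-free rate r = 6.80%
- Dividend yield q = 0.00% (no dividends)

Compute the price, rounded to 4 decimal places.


d1 = (ln(S/K) + (r - q + 0.5*sigma^2) * T) / (sigma * sqrt(T)) = 0.81854846
d2 = d1 - sigma * sqrt(T) = 0.53854846
exp(-rT) = 0.93426047; exp(-qT) = 1.00000000
P = K * exp(-rT) * N(-d2) - S_0 * exp(-qT) * N(-d1)
N(-d1) = 0.20652204; N(-d2) = 0.29509923
P = 18.9600 * 0.93426047 * 0.29509923 - 21.4200 * 1.00000000 * 0.20652204 = 0.8036

Answer: Price = 0.8036


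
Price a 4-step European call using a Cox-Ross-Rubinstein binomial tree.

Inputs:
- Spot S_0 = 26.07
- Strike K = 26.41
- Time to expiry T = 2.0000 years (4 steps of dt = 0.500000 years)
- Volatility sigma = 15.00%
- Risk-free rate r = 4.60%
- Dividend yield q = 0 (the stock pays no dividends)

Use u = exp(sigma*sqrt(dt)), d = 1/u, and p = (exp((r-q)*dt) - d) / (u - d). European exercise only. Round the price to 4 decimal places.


dt = T/N = 0.500000
u = exp(sigma*sqrt(dt)) = 1.111895; d = 1/u = 0.899365
p = (exp((r-q)*dt) - d) / (u - d) = 0.582982
Discount per step: exp(-r*dt) = 0.977262
Stock lattice S(k, i) with i counting down-moves:
  k=0: S(0,0) = 26.0700
  k=1: S(1,0) = 28.9871; S(1,1) = 23.4465
  k=2: S(2,0) = 32.2306; S(2,1) = 26.0700; S(2,2) = 21.0869
  k=3: S(3,0) = 35.8371; S(3,1) = 28.9871; S(3,2) = 23.4465; S(3,3) = 18.9648
  k=4: S(4,0) = 39.8471; S(4,1) = 32.2306; S(4,2) = 26.0700; S(4,3) = 21.0869; S(4,4) = 17.0563
Terminal payoffs V(N, i) = max(S_T - K, 0):
  V(4,0) = 13.437087; V(4,1) = 5.820631; V(4,2) = 0.000000; V(4,3) = 0.000000; V(4,4) = 0.000000
Backward induction: V(k, i) = exp(-r*dt) * [p * V(k+1, i) + (1-p) * V(k+1, i+1)].
  V(3,0) = exp(-r*dt) * [p*13.437087 + (1-p)*5.820631] = 10.027584
  V(3,1) = exp(-r*dt) * [p*5.820631 + (1-p)*0.000000] = 3.316170
  V(3,2) = exp(-r*dt) * [p*0.000000 + (1-p)*0.000000] = 0.000000
  V(3,3) = exp(-r*dt) * [p*0.000000 + (1-p)*0.000000] = 0.000000
  V(2,0) = exp(-r*dt) * [p*10.027584 + (1-p)*3.316170] = 7.064441
  V(2,1) = exp(-r*dt) * [p*3.316170 + (1-p)*0.000000] = 1.889311
  V(2,2) = exp(-r*dt) * [p*0.000000 + (1-p)*0.000000] = 0.000000
  V(1,0) = exp(-r*dt) * [p*7.064441 + (1-p)*1.889311] = 4.794764
  V(1,1) = exp(-r*dt) * [p*1.889311 + (1-p)*0.000000] = 1.076391
  V(0,0) = exp(-r*dt) * [p*4.794764 + (1-p)*1.076391] = 3.170374

Answer: Price = V(0,0) = 3.1704


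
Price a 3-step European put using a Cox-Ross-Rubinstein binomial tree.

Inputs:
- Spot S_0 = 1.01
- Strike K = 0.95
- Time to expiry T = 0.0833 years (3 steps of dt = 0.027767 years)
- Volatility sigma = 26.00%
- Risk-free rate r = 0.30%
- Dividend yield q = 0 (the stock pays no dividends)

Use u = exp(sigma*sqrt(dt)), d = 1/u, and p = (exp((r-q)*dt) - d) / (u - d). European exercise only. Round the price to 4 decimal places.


dt = T/N = 0.027767
u = exp(sigma*sqrt(dt)) = 1.044277; d = 1/u = 0.957600
p = (exp((r-q)*dt) - d) / (u - d) = 0.490132
Discount per step: exp(-r*dt) = 0.999917
Stock lattice S(k, i) with i counting down-moves:
  k=0: S(0,0) = 1.0100
  k=1: S(1,0) = 1.0547; S(1,1) = 0.9672
  k=2: S(2,0) = 1.1014; S(2,1) = 1.0100; S(2,2) = 0.9262
  k=3: S(3,0) = 1.1502; S(3,1) = 1.0547; S(3,2) = 0.9672; S(3,3) = 0.8869
Terminal payoffs V(N, i) = max(K - S_T, 0):
  V(3,0) = 0.000000; V(3,1) = 0.000000; V(3,2) = 0.000000; V(3,3) = 0.063101
Backward induction: V(k, i) = exp(-r*dt) * [p * V(k+1, i) + (1-p) * V(k+1, i+1)].
  V(2,0) = exp(-r*dt) * [p*0.000000 + (1-p)*0.000000] = 0.000000
  V(2,1) = exp(-r*dt) * [p*0.000000 + (1-p)*0.000000] = 0.000000
  V(2,2) = exp(-r*dt) * [p*0.000000 + (1-p)*0.063101] = 0.032170
  V(1,0) = exp(-r*dt) * [p*0.000000 + (1-p)*0.000000] = 0.000000
  V(1,1) = exp(-r*dt) * [p*0.000000 + (1-p)*0.032170] = 0.016401
  V(0,0) = exp(-r*dt) * [p*0.000000 + (1-p)*0.016401] = 0.008362

Answer: Price = V(0,0) = 0.0084


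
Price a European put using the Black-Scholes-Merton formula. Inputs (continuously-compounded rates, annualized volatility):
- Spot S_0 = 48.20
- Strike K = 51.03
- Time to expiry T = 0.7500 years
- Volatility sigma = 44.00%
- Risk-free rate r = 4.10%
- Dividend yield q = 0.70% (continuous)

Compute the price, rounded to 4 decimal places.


d1 = (ln(S/K) + (r - q + 0.5*sigma^2) * T) / (sigma * sqrt(T)) = 0.10771605
d2 = d1 - sigma * sqrt(T) = -0.27333513
exp(-rT) = 0.96971797; exp(-qT) = 0.99476376
P = K * exp(-rT) * N(-d2) - S_0 * exp(-qT) * N(-d1)
N(-d1) = 0.45711047; N(-d2) = 0.60770219
P = 51.0300 * 0.96971797 * 0.60770219 - 48.2000 * 0.99476376 * 0.45711047 = 8.1546

Answer: Price = 8.1546


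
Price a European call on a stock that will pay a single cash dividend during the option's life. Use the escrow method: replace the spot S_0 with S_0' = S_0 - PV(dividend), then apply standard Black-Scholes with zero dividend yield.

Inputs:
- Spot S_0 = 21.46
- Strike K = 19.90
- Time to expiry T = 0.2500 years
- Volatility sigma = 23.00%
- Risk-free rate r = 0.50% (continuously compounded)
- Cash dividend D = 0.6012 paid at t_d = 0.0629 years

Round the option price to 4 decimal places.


PV(D) = D * exp(-r * t_d) = 0.6012 * 0.99968555 = 0.60101095
S_0' = S_0 - PV(D) = 21.4600 - 0.60101095 = 20.85898905
d1 = (ln(S_0'/K) + (r + sigma^2/2)*T) / (sigma*sqrt(T)) = 0.47763263
d2 = d1 - sigma*sqrt(T) = 0.36263263
exp(-rT) = 0.99875078
N(d1) = 0.68354415; N(d2) = 0.64156034
C = S_0' * N(d1) - K * exp(-rT) * N(d2) = 20.85898905 * 0.68354415 - 19.9000 * 0.99875078 * 0.64156034 = 1.5069

Answer: Price = 1.5069


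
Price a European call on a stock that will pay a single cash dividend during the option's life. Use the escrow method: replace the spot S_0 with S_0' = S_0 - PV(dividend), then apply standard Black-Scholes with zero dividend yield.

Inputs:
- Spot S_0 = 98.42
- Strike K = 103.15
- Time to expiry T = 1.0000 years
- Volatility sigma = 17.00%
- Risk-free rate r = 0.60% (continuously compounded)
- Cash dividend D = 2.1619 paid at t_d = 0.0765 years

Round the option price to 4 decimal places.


Answer: Price = 4.0539

Derivation:
PV(D) = D * exp(-r * t_d) = 2.1619 * 0.99954111 = 2.16090792
S_0' = S_0 - PV(D) = 98.4200 - 2.16090792 = 96.25909208
d1 = (ln(S_0'/K) + (r + sigma^2/2)*T) / (sigma*sqrt(T)) = -0.28641652
d2 = d1 - sigma*sqrt(T) = -0.45641652
exp(-rT) = 0.99401796
N(d1) = 0.38727956; N(d2) = 0.32404525
C = S_0' * N(d1) - K * exp(-rT) * N(d2) = 96.25909208 * 0.38727956 - 103.1500 * 0.99401796 * 0.32404525 = 4.0539


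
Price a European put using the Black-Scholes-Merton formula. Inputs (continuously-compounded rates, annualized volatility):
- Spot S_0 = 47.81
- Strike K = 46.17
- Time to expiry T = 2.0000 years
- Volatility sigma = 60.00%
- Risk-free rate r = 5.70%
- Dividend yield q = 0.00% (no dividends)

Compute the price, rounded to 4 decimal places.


Answer: Price = 11.5285

Derivation:
d1 = (ln(S/K) + (r - q + 0.5*sigma^2) * T) / (sigma * sqrt(T)) = 0.59974981
d2 = d1 - sigma * sqrt(T) = -0.24877833
exp(-rT) = 0.89225796; exp(-qT) = 1.00000000
P = K * exp(-rT) * N(-d2) - S_0 * exp(-qT) * N(-d1)
N(-d1) = 0.27433649; N(-d2) = 0.59823387
P = 46.1700 * 0.89225796 * 0.59823387 - 47.8100 * 1.00000000 * 0.27433649 = 11.5285


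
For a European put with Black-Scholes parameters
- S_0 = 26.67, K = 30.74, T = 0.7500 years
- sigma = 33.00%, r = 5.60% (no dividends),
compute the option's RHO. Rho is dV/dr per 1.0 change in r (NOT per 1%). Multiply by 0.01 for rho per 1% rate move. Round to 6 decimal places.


d1 = -0.2071039391; d2 = -0.4928923223
phi(d1) = 0.3904776467; exp(-qT) = 1.0000000000; exp(-rT) = 0.9588697806
N(-d2) = 0.6889556638
Rho = -K*T*exp(-rT)*N(-d2) = -30.7400 * 0.7500 * 0.9588697806 * 0.6889556638 = -15.230566

Answer: Rho = -15.230566


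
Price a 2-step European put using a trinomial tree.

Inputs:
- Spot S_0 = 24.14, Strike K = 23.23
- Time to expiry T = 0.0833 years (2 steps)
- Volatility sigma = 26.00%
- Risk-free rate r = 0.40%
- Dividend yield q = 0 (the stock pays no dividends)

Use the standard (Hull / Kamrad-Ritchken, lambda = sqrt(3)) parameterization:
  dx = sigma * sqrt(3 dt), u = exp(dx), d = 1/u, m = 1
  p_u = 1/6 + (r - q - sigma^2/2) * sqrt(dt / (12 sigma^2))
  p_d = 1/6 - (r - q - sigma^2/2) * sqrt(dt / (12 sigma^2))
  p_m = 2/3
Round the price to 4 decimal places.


dt = T/N = 0.041650; dx = sigma*sqrt(3*dt) = 0.091905
u = exp(dx) = 1.096261; d = 1/u = 0.912191
p_u = 0.159914, p_m = 0.666667, p_d = 0.173419
Discount per step: exp(-r*dt) = 0.999833
Stock lattice S(k, j) with j the centered position index:
  k=0: S(0,+0) = 24.1400
  k=1: S(1,-1) = 22.0203; S(1,+0) = 24.1400; S(1,+1) = 26.4637
  k=2: S(2,-2) = 20.0867; S(2,-1) = 22.0203; S(2,+0) = 24.1400; S(2,+1) = 26.4637; S(2,+2) = 29.0112
Terminal payoffs V(N, j) = max(K - S_T, 0):
  V(2,-2) = 3.143273; V(2,-1) = 1.209701; V(2,+0) = 0.000000; V(2,+1) = 0.000000; V(2,+2) = 0.000000
Backward induction: V(k, j) = exp(-r*dt) * [p_u * V(k+1, j+1) + p_m * V(k+1, j) + p_d * V(k+1, j-1)]
  V(1,-1) = exp(-r*dt) * [p_u*0.000000 + p_m*1.209701 + p_d*3.143273] = 1.351346
  V(1,+0) = exp(-r*dt) * [p_u*0.000000 + p_m*0.000000 + p_d*1.209701] = 0.209750
  V(1,+1) = exp(-r*dt) * [p_u*0.000000 + p_m*0.000000 + p_d*0.000000] = 0.000000
  V(0,+0) = exp(-r*dt) * [p_u*0.000000 + p_m*0.209750 + p_d*1.351346] = 0.374120

Answer: Price = V(0,0) = 0.3741


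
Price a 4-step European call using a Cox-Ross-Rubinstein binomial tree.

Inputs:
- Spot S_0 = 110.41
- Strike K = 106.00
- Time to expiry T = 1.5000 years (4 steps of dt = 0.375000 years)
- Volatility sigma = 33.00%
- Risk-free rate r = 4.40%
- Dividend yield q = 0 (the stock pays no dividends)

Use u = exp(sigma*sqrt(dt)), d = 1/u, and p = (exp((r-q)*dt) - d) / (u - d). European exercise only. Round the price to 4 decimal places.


dt = T/N = 0.375000
u = exp(sigma*sqrt(dt)) = 1.223949; d = 1/u = 0.817027
p = (exp((r-q)*dt) - d) / (u - d) = 0.490535
Discount per step: exp(-r*dt) = 0.983635
Stock lattice S(k, i) with i counting down-moves:
  k=0: S(0,0) = 110.4100
  k=1: S(1,0) = 135.1363; S(1,1) = 90.2080
  k=2: S(2,0) = 165.4000; S(2,1) = 110.4100; S(2,2) = 73.7024
  k=3: S(3,0) = 202.4412; S(3,1) = 135.1363; S(3,2) = 90.2080; S(3,3) = 60.2168
  k=4: S(4,0) = 247.7778; S(4,1) = 165.4000; S(4,2) = 110.4100; S(4,3) = 73.7024; S(4,4) = 49.1988
Terminal payoffs V(N, i) = max(S_T - K, 0):
  V(4,0) = 141.777787; V(4,1) = 59.399956; V(4,2) = 4.410000; V(4,3) = 0.000000; V(4,4) = 0.000000
Backward induction: V(k, i) = exp(-r*dt) * [p * V(k+1, i) + (1-p) * V(k+1, i+1)].
  V(3,0) = exp(-r*dt) * [p*141.777787 + (1-p)*59.399956] = 98.175839
  V(3,1) = exp(-r*dt) * [p*59.399956 + (1-p)*4.410000] = 30.870911
  V(3,2) = exp(-r*dt) * [p*4.410000 + (1-p)*0.000000] = 2.127859
  V(3,3) = exp(-r*dt) * [p*0.000000 + (1-p)*0.000000] = 0.000000
  V(2,0) = exp(-r*dt) * [p*98.175839 + (1-p)*30.870911] = 62.840869
  V(2,1) = exp(-r*dt) * [p*30.870911 + (1-p)*2.127859] = 15.961782
  V(2,2) = exp(-r*dt) * [p*2.127859 + (1-p)*0.000000] = 1.026708
  V(1,0) = exp(-r*dt) * [p*62.840869 + (1-p)*15.961782] = 38.320096
  V(1,1) = exp(-r*dt) * [p*15.961782 + (1-p)*1.026708] = 8.216196
  V(0,0) = exp(-r*dt) * [p*38.320096 + (1-p)*8.216196] = 22.607105

Answer: Price = V(0,0) = 22.6071


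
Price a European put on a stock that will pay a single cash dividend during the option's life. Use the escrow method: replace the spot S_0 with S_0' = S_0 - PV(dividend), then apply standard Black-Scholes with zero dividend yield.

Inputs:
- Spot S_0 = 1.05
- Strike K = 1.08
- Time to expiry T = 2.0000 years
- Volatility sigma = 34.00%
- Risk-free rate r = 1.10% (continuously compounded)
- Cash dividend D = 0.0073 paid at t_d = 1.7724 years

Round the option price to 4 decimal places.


PV(D) = D * exp(-r * t_d) = 0.0073 * 0.98069243 = 0.00715905
S_0' = S_0 - PV(D) = 1.0500 - 0.00715905 = 1.04284095
d1 = (ln(S_0'/K) + (r + sigma^2/2)*T) / (sigma*sqrt(T)) = 0.21335414
d2 = d1 - sigma*sqrt(T) = -0.26747848
exp(-rT) = 0.97824024
N(-d1) = 0.41552538; N(-d2) = 0.60544961
P = K * exp(-rT) * N(-d2) - S_0' * N(-d1) = 1.0800 * 0.97824024 * 0.60544961 - 1.04284095 * 0.41552538 = 0.2063

Answer: Price = 0.2063


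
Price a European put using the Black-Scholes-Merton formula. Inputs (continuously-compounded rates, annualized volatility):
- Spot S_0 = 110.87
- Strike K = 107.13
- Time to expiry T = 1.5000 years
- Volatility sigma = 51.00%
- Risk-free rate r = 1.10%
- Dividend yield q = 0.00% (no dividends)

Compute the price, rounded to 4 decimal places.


Answer: Price = 23.8496

Derivation:
d1 = (ln(S/K) + (r - q + 0.5*sigma^2) * T) / (sigma * sqrt(T)) = 0.39366389
d2 = d1 - sigma * sqrt(T) = -0.23095599
exp(-rT) = 0.98363538; exp(-qT) = 1.00000000
P = K * exp(-rT) * N(-d2) - S_0 * exp(-qT) * N(-d1)
N(-d1) = 0.34691460; N(-d2) = 0.59132551
P = 107.1300 * 0.98363538 * 0.59132551 - 110.8700 * 1.00000000 * 0.34691460 = 23.8496


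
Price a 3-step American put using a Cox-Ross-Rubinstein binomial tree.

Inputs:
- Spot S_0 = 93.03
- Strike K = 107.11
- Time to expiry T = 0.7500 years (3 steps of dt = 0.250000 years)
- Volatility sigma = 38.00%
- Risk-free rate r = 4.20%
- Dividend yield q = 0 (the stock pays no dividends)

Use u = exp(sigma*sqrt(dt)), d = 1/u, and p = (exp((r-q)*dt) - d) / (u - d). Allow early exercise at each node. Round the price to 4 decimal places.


Answer: Price = V(0,0) = 19.3148

Derivation:
dt = T/N = 0.250000
u = exp(sigma*sqrt(dt)) = 1.209250; d = 1/u = 0.826959
p = (exp((r-q)*dt) - d) / (u - d) = 0.480253
Discount per step: exp(-r*dt) = 0.989555
Stock lattice S(k, i) with i counting down-moves:
  k=0: S(0,0) = 93.0300
  k=1: S(1,0) = 112.4965; S(1,1) = 76.9320
  k=2: S(2,0) = 136.0363; S(2,1) = 93.0300; S(2,2) = 63.6196
  k=3: S(3,0) = 164.5019; S(3,1) = 112.4965; S(3,2) = 76.9320; S(3,3) = 52.6108
Terminal payoffs V(N, i) = max(K - S_T, 0):
  V(3,0) = 0.000000; V(3,1) = 0.000000; V(3,2) = 30.177992; V(3,3) = 54.499168
Backward induction: V(k, i) = exp(-r*dt) * [p * V(k+1, i) + (1-p) * V(k+1, i+1)]; then take max(V_cont, immediate exercise) for American.
  V(2,0) = exp(-r*dt) * [p*0.000000 + (1-p)*0.000000] = 0.000000; exercise = 0.000000; V(2,0) = max -> 0.000000
  V(2,1) = exp(-r*dt) * [p*0.000000 + (1-p)*30.177992] = 15.521087; exercise = 14.080000; V(2,1) = max -> 15.521087
  V(2,2) = exp(-r*dt) * [p*30.177992 + (1-p)*54.499168] = 42.371602; exercise = 43.490373; V(2,2) = max -> 43.490373
  V(1,0) = exp(-r*dt) * [p*0.000000 + (1-p)*15.521087] = 7.982776; exercise = 0.000000; V(1,0) = max -> 7.982776
  V(1,1) = exp(-r*dt) * [p*15.521087 + (1-p)*43.490373] = 29.744078; exercise = 30.177992; V(1,1) = max -> 30.177992
  V(0,0) = exp(-r*dt) * [p*7.982776 + (1-p)*30.177992] = 19.314797; exercise = 14.080000; V(0,0) = max -> 19.314797


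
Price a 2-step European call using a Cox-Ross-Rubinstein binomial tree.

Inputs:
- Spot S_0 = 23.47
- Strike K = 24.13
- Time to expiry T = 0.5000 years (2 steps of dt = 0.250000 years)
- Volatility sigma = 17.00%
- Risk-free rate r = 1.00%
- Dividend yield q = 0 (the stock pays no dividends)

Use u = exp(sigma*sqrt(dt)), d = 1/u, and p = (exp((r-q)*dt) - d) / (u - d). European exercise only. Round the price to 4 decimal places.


dt = T/N = 0.250000
u = exp(sigma*sqrt(dt)) = 1.088717; d = 1/u = 0.918512
p = (exp((r-q)*dt) - d) / (u - d) = 0.493469
Discount per step: exp(-r*dt) = 0.997503
Stock lattice S(k, i) with i counting down-moves:
  k=0: S(0,0) = 23.4700
  k=1: S(1,0) = 25.5522; S(1,1) = 21.5575
  k=2: S(2,0) = 27.8191; S(2,1) = 23.4700; S(2,2) = 19.8008
Terminal payoffs V(N, i) = max(S_T - K, 0):
  V(2,0) = 3.689105; V(2,1) = 0.000000; V(2,2) = 0.000000
Backward induction: V(k, i) = exp(-r*dt) * [p * V(k+1, i) + (1-p) * V(k+1, i+1)].
  V(1,0) = exp(-r*dt) * [p*3.689105 + (1-p)*0.000000] = 1.815915
  V(1,1) = exp(-r*dt) * [p*0.000000 + (1-p)*0.000000] = 0.000000
  V(0,0) = exp(-r*dt) * [p*1.815915 + (1-p)*0.000000] = 0.893861

Answer: Price = V(0,0) = 0.8939


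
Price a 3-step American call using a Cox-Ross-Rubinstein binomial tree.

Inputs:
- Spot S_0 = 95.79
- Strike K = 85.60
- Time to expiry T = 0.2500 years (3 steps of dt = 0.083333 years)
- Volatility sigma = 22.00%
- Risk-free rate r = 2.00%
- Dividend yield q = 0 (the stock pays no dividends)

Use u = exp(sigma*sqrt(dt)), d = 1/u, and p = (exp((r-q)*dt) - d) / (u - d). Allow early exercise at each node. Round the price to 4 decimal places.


Answer: Price = V(0,0) = 11.4296

Derivation:
dt = T/N = 0.083333
u = exp(sigma*sqrt(dt)) = 1.065569; d = 1/u = 0.938466
p = (exp((r-q)*dt) - d) / (u - d) = 0.497252
Discount per step: exp(-r*dt) = 0.998335
Stock lattice S(k, i) with i counting down-moves:
  k=0: S(0,0) = 95.7900
  k=1: S(1,0) = 102.0708; S(1,1) = 89.8957
  k=2: S(2,0) = 108.7635; S(2,1) = 95.7900; S(2,2) = 84.3640
  k=3: S(3,0) = 115.8949; S(3,1) = 102.0708; S(3,2) = 89.8957; S(3,3) = 79.1728
Terminal payoffs V(N, i) = max(S_T - K, 0):
  V(3,0) = 30.294916; V(3,1) = 16.470814; V(3,2) = 4.295669; V(3,3) = 0.000000
Backward induction: V(k, i) = exp(-r*dt) * [p * V(k+1, i) + (1-p) * V(k+1, i+1)]; then take max(V_cont, immediate exercise) for American.
  V(2,0) = exp(-r*dt) * [p*30.294916 + (1-p)*16.470814] = 23.305999; exercise = 23.163452; V(2,0) = max -> 23.305999
  V(2,1) = exp(-r*dt) * [p*16.470814 + (1-p)*4.295669] = 10.332548; exercise = 10.190000; V(2,1) = max -> 10.332548
  V(2,2) = exp(-r*dt) * [p*4.295669 + (1-p)*0.000000] = 2.132473; exercise = 0.000000; V(2,2) = max -> 2.132473
  V(1,0) = exp(-r*dt) * [p*23.305999 + (1-p)*10.332548] = 16.755672; exercise = 16.470814; V(1,0) = max -> 16.755672
  V(1,1) = exp(-r*dt) * [p*10.332548 + (1-p)*2.132473] = 6.199634; exercise = 4.295669; V(1,1) = max -> 6.199634
  V(0,0) = exp(-r*dt) * [p*16.755672 + (1-p)*6.199634] = 11.429579; exercise = 10.190000; V(0,0) = max -> 11.429579


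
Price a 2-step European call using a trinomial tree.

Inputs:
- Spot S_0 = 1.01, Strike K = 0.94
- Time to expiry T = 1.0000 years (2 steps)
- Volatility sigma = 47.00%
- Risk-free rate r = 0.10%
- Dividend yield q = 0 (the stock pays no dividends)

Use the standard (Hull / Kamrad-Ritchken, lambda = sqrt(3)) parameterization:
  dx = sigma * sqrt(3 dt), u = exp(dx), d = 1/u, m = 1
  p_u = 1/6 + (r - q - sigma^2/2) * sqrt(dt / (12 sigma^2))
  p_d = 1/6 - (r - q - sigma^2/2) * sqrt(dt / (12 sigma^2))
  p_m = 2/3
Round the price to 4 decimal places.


dt = T/N = 0.500000; dx = sigma*sqrt(3*dt) = 0.575630
u = exp(dx) = 1.778251; d = 1/u = 0.562350
p_u = 0.119132, p_m = 0.666667, p_d = 0.214202
Discount per step: exp(-r*dt) = 0.999500
Stock lattice S(k, j) with j the centered position index:
  k=0: S(0,+0) = 1.0100
  k=1: S(1,-1) = 0.5680; S(1,+0) = 1.0100; S(1,+1) = 1.7960
  k=2: S(2,-2) = 0.3194; S(2,-1) = 0.5680; S(2,+0) = 1.0100; S(2,+1) = 1.7960; S(2,+2) = 3.1938
Terminal payoffs V(N, j) = max(S_T - K, 0):
  V(2,-2) = 0.000000; V(2,-1) = 0.000000; V(2,+0) = 0.070000; V(2,+1) = 0.856033; V(2,+2) = 2.253797
Backward induction: V(k, j) = exp(-r*dt) * [p_u * V(k+1, j+1) + p_m * V(k+1, j) + p_d * V(k+1, j-1)]
  V(1,-1) = exp(-r*dt) * [p_u*0.070000 + p_m*0.000000 + p_d*0.000000] = 0.008335
  V(1,+0) = exp(-r*dt) * [p_u*0.856033 + p_m*0.070000 + p_d*0.000000] = 0.148573
  V(1,+1) = exp(-r*dt) * [p_u*2.253797 + p_m*0.856033 + p_d*0.070000] = 0.853755
  V(0,+0) = exp(-r*dt) * [p_u*0.853755 + p_m*0.148573 + p_d*0.008335] = 0.202442

Answer: Price = V(0,0) = 0.2024


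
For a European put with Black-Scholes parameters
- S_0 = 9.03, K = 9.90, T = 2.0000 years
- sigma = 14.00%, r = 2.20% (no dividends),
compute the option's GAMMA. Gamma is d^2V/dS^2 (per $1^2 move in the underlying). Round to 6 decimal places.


Answer: Gamma = 0.220860

Derivation:
d1 = -0.1433527159; d2 = -0.3413426147
phi(d1) = 0.3948641356; exp(-qT) = 1.0000000000; exp(-rT) = 0.9569539575
Gamma = exp(-qT) * phi(d1) / (S * sigma * sqrt(T)) = 1.0000000000 * 0.3948641356 / (9.0300 * 0.1400 * 1.4142135624) = 0.220860


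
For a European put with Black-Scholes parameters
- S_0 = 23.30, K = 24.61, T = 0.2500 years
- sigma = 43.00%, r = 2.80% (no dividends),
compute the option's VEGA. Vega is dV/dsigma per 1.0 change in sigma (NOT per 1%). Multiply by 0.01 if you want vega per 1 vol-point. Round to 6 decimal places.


d1 = -0.1143581574; d2 = -0.3293581574
phi(d1) = 0.3963421493; exp(-qT) = 1.0000000000; exp(-rT) = 0.9930244429
Vega = S * exp(-qT) * phi(d1) * sqrt(T) = 23.3000 * 1.0000000000 * 0.3963421493 * 0.5000000000 = 4.617386

Answer: Vega = 4.617386


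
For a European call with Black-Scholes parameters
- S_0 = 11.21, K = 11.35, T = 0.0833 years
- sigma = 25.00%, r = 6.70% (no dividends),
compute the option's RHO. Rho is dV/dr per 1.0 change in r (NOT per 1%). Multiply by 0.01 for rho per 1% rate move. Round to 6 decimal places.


d1 = -0.0585866539; d2 = -0.1307410024
phi(d1) = 0.3982582036; exp(-qT) = 1.0000000000; exp(-rT) = 0.9944344454
N(d2) = 0.4479900977
Rho = K*T*exp(-rT)*N(d2) = 11.3500 * 0.0833 * 0.9944344454 * 0.4479900977 = 0.421197

Answer: Rho = 0.421197


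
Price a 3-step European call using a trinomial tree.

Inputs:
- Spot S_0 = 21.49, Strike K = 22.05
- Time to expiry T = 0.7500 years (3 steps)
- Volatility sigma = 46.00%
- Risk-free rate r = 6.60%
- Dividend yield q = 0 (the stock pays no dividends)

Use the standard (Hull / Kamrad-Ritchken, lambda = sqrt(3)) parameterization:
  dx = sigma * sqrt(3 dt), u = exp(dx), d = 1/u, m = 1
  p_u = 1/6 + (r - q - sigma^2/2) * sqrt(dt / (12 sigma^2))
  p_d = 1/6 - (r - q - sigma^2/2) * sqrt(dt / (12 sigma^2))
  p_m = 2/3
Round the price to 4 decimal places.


dt = T/N = 0.250000; dx = sigma*sqrt(3*dt) = 0.398372
u = exp(dx) = 1.489398; d = 1/u = 0.671412
p_u = 0.154178, p_m = 0.666667, p_d = 0.179155
Discount per step: exp(-r*dt) = 0.983635
Stock lattice S(k, j) with j the centered position index:
  k=0: S(0,+0) = 21.4900
  k=1: S(1,-1) = 14.4287; S(1,+0) = 21.4900; S(1,+1) = 32.0072
  k=2: S(2,-2) = 9.6876; S(2,-1) = 14.4287; S(2,+0) = 21.4900; S(2,+1) = 32.0072; S(2,+2) = 47.6714
  k=3: S(3,-3) = 6.5044; S(3,-2) = 9.6876; S(3,-1) = 14.4287; S(3,+0) = 21.4900; S(3,+1) = 32.0072; S(3,+2) = 47.6714; S(3,+3) = 71.0016
Terminal payoffs V(N, j) = max(S_T - K, 0):
  V(3,-3) = 0.000000; V(3,-2) = 0.000000; V(3,-1) = 0.000000; V(3,+0) = 0.000000; V(3,+1) = 9.957153; V(3,+2) = 25.621374; V(3,+3) = 48.951625
Backward induction: V(k, j) = exp(-r*dt) * [p_u * V(k+1, j+1) + p_m * V(k+1, j) + p_d * V(k+1, j-1)]
  V(2,-2) = exp(-r*dt) * [p_u*0.000000 + p_m*0.000000 + p_d*0.000000] = 0.000000
  V(2,-1) = exp(-r*dt) * [p_u*0.000000 + p_m*0.000000 + p_d*0.000000] = 0.000000
  V(2,+0) = exp(-r*dt) * [p_u*9.957153 + p_m*0.000000 + p_d*0.000000] = 1.510055
  V(2,+1) = exp(-r*dt) * [p_u*25.621374 + p_m*9.957153 + p_d*0.000000] = 10.415088
  V(2,+2) = exp(-r*dt) * [p_u*48.951625 + p_m*25.621374 + p_d*9.957153] = 25.979846
  V(1,-1) = exp(-r*dt) * [p_u*1.510055 + p_m*0.000000 + p_d*0.000000] = 0.229008
  V(1,+0) = exp(-r*dt) * [p_u*10.415088 + p_m*1.510055 + p_d*0.000000] = 2.569732
  V(1,+1) = exp(-r*dt) * [p_u*25.979846 + p_m*10.415088 + p_d*1.510055] = 11.035853
  V(0,+0) = exp(-r*dt) * [p_u*11.035853 + p_m*2.569732 + p_d*0.229008] = 3.399121

Answer: Price = V(0,0) = 3.3991


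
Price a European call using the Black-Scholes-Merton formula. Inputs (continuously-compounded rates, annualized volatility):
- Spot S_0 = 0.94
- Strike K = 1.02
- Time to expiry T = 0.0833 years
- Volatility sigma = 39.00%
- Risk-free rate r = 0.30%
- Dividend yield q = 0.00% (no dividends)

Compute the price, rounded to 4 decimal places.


Answer: Price = 0.0151

Derivation:
d1 = (ln(S/K) + (r - q + 0.5*sigma^2) * T) / (sigma * sqrt(T)) = -0.66713436
d2 = d1 - sigma * sqrt(T) = -0.77969514
exp(-rT) = 0.99975013; exp(-qT) = 1.00000000
C = S_0 * exp(-qT) * N(d1) - K * exp(-rT) * N(d2)
N(d1) = 0.25234316; N(d2) = 0.21778517
C = 0.9400 * 1.00000000 * 0.25234316 - 1.0200 * 0.99975013 * 0.21778517 = 0.0151


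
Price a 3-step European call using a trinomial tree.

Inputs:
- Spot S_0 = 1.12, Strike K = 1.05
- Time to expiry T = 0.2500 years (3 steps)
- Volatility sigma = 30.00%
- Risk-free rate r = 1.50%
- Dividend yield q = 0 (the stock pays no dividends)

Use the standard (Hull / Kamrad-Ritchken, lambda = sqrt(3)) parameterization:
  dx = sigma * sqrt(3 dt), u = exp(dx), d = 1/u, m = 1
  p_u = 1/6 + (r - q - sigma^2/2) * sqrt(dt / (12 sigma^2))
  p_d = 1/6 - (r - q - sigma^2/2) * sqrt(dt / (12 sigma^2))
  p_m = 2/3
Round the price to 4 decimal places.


dt = T/N = 0.083333; dx = sigma*sqrt(3*dt) = 0.150000
u = exp(dx) = 1.161834; d = 1/u = 0.860708
p_u = 0.158333, p_m = 0.666667, p_d = 0.175000
Discount per step: exp(-r*dt) = 0.998751
Stock lattice S(k, j) with j the centered position index:
  k=0: S(0,+0) = 1.1200
  k=1: S(1,-1) = 0.9640; S(1,+0) = 1.1200; S(1,+1) = 1.3013
  k=2: S(2,-2) = 0.8297; S(2,-1) = 0.9640; S(2,+0) = 1.1200; S(2,+1) = 1.3013; S(2,+2) = 1.5118
  k=3: S(3,-3) = 0.7141; S(3,-2) = 0.8297; S(3,-1) = 0.9640; S(3,+0) = 1.1200; S(3,+1) = 1.3013; S(3,+2) = 1.5118; S(3,+3) = 1.7565
Terminal payoffs V(N, j) = max(S_T - K, 0):
  V(3,-3) = 0.000000; V(3,-2) = 0.000000; V(3,-1) = 0.000000; V(3,+0) = 0.070000; V(3,+1) = 0.251254; V(3,+2) = 0.461842; V(3,+3) = 0.706510
Backward induction: V(k, j) = exp(-r*dt) * [p_u * V(k+1, j+1) + p_m * V(k+1, j) + p_d * V(k+1, j-1)]
  V(2,-2) = exp(-r*dt) * [p_u*0.000000 + p_m*0.000000 + p_d*0.000000] = 0.000000
  V(2,-1) = exp(-r*dt) * [p_u*0.070000 + p_m*0.000000 + p_d*0.000000] = 0.011069
  V(2,+0) = exp(-r*dt) * [p_u*0.251254 + p_m*0.070000 + p_d*0.000000] = 0.086341
  V(2,+1) = exp(-r*dt) * [p_u*0.461842 + p_m*0.251254 + p_d*0.070000] = 0.252562
  V(2,+2) = exp(-r*dt) * [p_u*0.706510 + p_m*0.461842 + p_d*0.251254] = 0.463149
  V(1,-1) = exp(-r*dt) * [p_u*0.086341 + p_m*0.011069 + p_d*0.000000] = 0.021024
  V(1,+0) = exp(-r*dt) * [p_u*0.252562 + p_m*0.086341 + p_d*0.011069] = 0.099362
  V(1,+1) = exp(-r*dt) * [p_u*0.463149 + p_m*0.252562 + p_d*0.086341] = 0.256495
  V(0,+0) = exp(-r*dt) * [p_u*0.256495 + p_m*0.099362 + p_d*0.021024] = 0.110394

Answer: Price = V(0,0) = 0.1104
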